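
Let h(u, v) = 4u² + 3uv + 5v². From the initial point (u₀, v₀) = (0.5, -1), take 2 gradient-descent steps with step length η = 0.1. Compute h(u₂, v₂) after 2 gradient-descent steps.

∇h = (8u + 3v, 3u + 10v)
(u₁, v₁) = (0.5, -1) − 0.1·(1, -8.5) = (0.4, -0.15)
(u₂, v₂) = (0.4, -0.15) − 0.1·(2.75, -0.3) = (0.125, -0.12)
h(0.125, -0.12) = 0.0895

0.0895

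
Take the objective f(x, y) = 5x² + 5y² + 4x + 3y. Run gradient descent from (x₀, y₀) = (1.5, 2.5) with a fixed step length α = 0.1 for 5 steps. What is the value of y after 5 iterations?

-0.3

∇f = (10x + 4, 10y + 3)
Step 1: at (1.5, 2.5), ∇f = (19, 28) → (1.5, 2.5) − 0.1·(19, 28) = (-0.4, -0.3)
Step 2: at (-0.4, -0.3), ∇f = (0, 0) → (-0.4, -0.3) − 0.1·(0, 0) = (-0.4, -0.3)
Step 3: at (-0.4, -0.3), ∇f = (0, 0) → (-0.4, -0.3) − 0.1·(0, 0) = (-0.4, -0.3)
Step 4: at (-0.4, -0.3), ∇f = (0, 0) → (-0.4, -0.3) − 0.1·(0, 0) = (-0.4, -0.3)
Step 5: at (-0.4, -0.3), ∇f = (0, 0) → (-0.4, -0.3) − 0.1·(0, 0) = (-0.4, -0.3)
y = -0.3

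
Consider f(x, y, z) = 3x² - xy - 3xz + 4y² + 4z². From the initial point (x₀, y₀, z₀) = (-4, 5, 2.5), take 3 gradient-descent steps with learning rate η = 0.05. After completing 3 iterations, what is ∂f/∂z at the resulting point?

1.816875

∇f = (6x - y - 3z, -x + 8y, -3x + 8z)
Step 1: at (-4, 5, 2.5), ∇f = (-36.5, 44, 32) → (-4, 5, 2.5) − 0.05·(-36.5, 44, 32) = (-2.175, 2.8, 0.9)
Step 2: at (-2.175, 2.8, 0.9), ∇f = (-18.55, 24.575, 13.725) → (-2.175, 2.8, 0.9) − 0.05·(-18.55, 24.575, 13.725) = (-1.2475, 1.57125, 0.21375)
Step 3: at (-1.2475, 1.57125, 0.21375), ∇f = (-9.6975, 13.8175, 5.4525) → (-1.2475, 1.57125, 0.21375) − 0.05·(-9.6975, 13.8175, 5.4525) = (-0.762625, 0.880375, -0.058875)
∂f/∂z at (-0.762625, 0.880375, -0.058875) = 1.816875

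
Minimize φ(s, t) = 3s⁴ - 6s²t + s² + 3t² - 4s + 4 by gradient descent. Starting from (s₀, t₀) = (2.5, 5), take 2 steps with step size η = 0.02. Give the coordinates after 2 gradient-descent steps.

(2.63642792, 4.891148)

∇φ = (12s³ - 12st + 2s - 4, -6s² + 6t)
Step 1: at (2.5, 5), ∇φ = (38.5, -7.5) → (2.5, 5) − 0.02·(38.5, -7.5) = (1.73, 5.15)
Step 2: at (1.73, 5.15), ∇φ = (-45.321396, 12.9426) → (1.73, 5.15) − 0.02·(-45.321396, 12.9426) = (2.63642792, 4.891148)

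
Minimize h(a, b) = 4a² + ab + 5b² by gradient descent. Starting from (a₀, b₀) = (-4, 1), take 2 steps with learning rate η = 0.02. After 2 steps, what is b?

0.7716

∇h = (8a + b, a + 10b)
(a₁, b₁) = (-4, 1) − 0.02·(-31, 6) = (-3.38, 0.88)
(a₂, b₂) = (-3.38, 0.88) − 0.02·(-26.16, 5.42) = (-2.8568, 0.7716)
b = 0.7716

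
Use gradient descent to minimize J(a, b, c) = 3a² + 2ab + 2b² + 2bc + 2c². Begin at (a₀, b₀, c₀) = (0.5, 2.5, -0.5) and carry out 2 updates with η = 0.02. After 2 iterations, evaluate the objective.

8.19588928

∇J = (6a + 2b, 2a + 4b + 2c, 2b + 4c)
(a₁, b₁, c₁) = (0.5, 2.5, -0.5) − 0.02·(8, 10, 3) = (0.34, 2.3, -0.56)
(a₂, b₂, c₂) = (0.34, 2.3, -0.56) − 0.02·(6.64, 8.76, 2.36) = (0.2072, 2.1248, -0.6072)
J(0.2072, 2.1248, -0.6072) = 8.19588928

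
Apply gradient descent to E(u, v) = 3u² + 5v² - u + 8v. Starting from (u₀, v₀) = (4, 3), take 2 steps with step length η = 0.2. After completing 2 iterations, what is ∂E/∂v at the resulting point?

38

∇E = (6u - 1, 10v + 8)
Step 1: at (4, 3), ∇E = (23, 38) → (4, 3) − 0.2·(23, 38) = (-0.6, -4.6)
Step 2: at (-0.6, -4.6), ∇E = (-4.6, -38) → (-0.6, -4.6) − 0.2·(-4.6, -38) = (0.32, 3)
∂E/∂v at (0.32, 3) = 38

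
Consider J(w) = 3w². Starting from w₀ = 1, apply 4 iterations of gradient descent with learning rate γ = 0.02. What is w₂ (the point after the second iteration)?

J′(w) = 6w
w₁ = 1 − 0.02·6 = 0.88
w₂ = 0.88 − 0.02·5.28 = 0.7744

0.7744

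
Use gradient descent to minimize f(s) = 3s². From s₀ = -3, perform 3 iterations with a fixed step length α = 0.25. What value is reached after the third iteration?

0.375

f′(s) = 6s
s₁ = -3 − 0.25·(-18) = 1.5
s₂ = 1.5 − 0.25·9 = -0.75
s₃ = -0.75 − 0.25·(-4.5) = 0.375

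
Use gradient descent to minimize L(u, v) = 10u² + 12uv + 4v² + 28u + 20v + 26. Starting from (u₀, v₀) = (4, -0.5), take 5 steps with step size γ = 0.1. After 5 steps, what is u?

∇L = (20u + 12v + 28, 12u + 8v + 20)
(u₁, v₁) = (4, -0.5) − 0.1·(102, 64) = (-6.2, -6.9)
(u₂, v₂) = (-6.2, -6.9) − 0.1·(-178.8, -109.6) = (11.68, 4.06)
(u₃, v₃) = (11.68, 4.06) − 0.1·(310.32, 192.64) = (-19.352, -15.204)
(u₄, v₄) = (-19.352, -15.204) − 0.1·(-541.488, -333.856) = (34.7968, 18.1816)
(u₅, v₅) = (34.7968, 18.1816) − 0.1·(942.1152, 583.0144) = (-59.41472, -40.11984)
u = -59.41472

-59.41472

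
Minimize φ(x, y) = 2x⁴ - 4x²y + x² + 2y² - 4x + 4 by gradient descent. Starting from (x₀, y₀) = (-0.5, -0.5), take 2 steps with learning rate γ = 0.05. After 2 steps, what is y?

-0.278

∇φ = (8x³ - 8xy + 2x - 4, -4x² + 4y)
(x₁, y₁) = (-0.5, -0.5) − 0.05·(-8, -3) = (-0.1, -0.35)
(x₂, y₂) = (-0.1, -0.35) − 0.05·(-4.488, -1.44) = (0.1244, -0.278)
y = -0.278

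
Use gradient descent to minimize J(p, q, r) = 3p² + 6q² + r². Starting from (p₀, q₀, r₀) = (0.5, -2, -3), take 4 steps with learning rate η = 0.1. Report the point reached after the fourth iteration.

(0.0128, -0.0032, -1.2288)

∇J = (6p, 12q, 2r)
Step 1: at (0.5, -2, -3), ∇J = (3, -24, -6) → (0.5, -2, -3) − 0.1·(3, -24, -6) = (0.2, 0.4, -2.4)
Step 2: at (0.2, 0.4, -2.4), ∇J = (1.2, 4.8, -4.8) → (0.2, 0.4, -2.4) − 0.1·(1.2, 4.8, -4.8) = (0.08, -0.08, -1.92)
Step 3: at (0.08, -0.08, -1.92), ∇J = (0.48, -0.96, -3.84) → (0.08, -0.08, -1.92) − 0.1·(0.48, -0.96, -3.84) = (0.032, 0.016, -1.536)
Step 4: at (0.032, 0.016, -1.536), ∇J = (0.192, 0.192, -3.072) → (0.032, 0.016, -1.536) − 0.1·(0.192, 0.192, -3.072) = (0.0128, -0.0032, -1.2288)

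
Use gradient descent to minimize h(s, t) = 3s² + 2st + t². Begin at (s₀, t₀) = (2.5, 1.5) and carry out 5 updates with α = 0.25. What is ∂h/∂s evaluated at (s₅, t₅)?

∇h = (6s + 2t, 2s + 2t)
Step 1: at (2.5, 1.5), ∇h = (18, 8) → (2.5, 1.5) − 0.25·(18, 8) = (-2, -0.5)
Step 2: at (-2, -0.5), ∇h = (-13, -5) → (-2, -0.5) − 0.25·(-13, -5) = (1.25, 0.75)
Step 3: at (1.25, 0.75), ∇h = (9, 4) → (1.25, 0.75) − 0.25·(9, 4) = (-1, -0.25)
Step 4: at (-1, -0.25), ∇h = (-6.5, -2.5) → (-1, -0.25) − 0.25·(-6.5, -2.5) = (0.625, 0.375)
Step 5: at (0.625, 0.375), ∇h = (4.5, 2) → (0.625, 0.375) − 0.25·(4.5, 2) = (-0.5, -0.125)
∂h/∂s at (-0.5, -0.125) = -3.25

-3.25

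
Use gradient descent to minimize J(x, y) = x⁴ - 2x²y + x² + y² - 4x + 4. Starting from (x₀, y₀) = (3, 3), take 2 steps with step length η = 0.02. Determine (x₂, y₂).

(1.65223936, 3.202816)

∇J = (4x³ - 4xy + 2x - 4, -2x² + 2y)
Step 1: at (3, 3), ∇J = (74, -12) → (3, 3) − 0.02·(74, -12) = (1.52, 3.24)
Step 2: at (1.52, 3.24), ∇J = (-6.611968, 1.8592) → (1.52, 3.24) − 0.02·(-6.611968, 1.8592) = (1.65223936, 3.202816)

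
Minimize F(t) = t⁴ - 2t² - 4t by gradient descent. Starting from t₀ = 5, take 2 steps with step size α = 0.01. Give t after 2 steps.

F′(t) = 4t³ - 4t - 4
Step 1: F′(5) = 476; t₁ = 5 − 0.01·476 = 0.24
Step 2: F′(0.24) = -4.904704; t₂ = 0.24 − 0.01·(-4.904704) = 0.28904704

0.28904704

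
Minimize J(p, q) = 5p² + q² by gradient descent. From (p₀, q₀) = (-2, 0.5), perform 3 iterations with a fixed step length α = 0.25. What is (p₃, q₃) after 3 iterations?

(6.75, 0.0625)

∇J = (10p, 2q)
Step 1: at (-2, 0.5), ∇J = (-20, 1) → (-2, 0.5) − 0.25·(-20, 1) = (3, 0.25)
Step 2: at (3, 0.25), ∇J = (30, 0.5) → (3, 0.25) − 0.25·(30, 0.5) = (-4.5, 0.125)
Step 3: at (-4.5, 0.125), ∇J = (-45, 0.25) → (-4.5, 0.125) − 0.25·(-45, 0.25) = (6.75, 0.0625)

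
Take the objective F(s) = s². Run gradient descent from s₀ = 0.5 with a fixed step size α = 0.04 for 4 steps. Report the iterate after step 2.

F′(s) = 2s
s₁ = 0.5 − 0.04·1 = 0.46
s₂ = 0.46 − 0.04·0.92 = 0.4232

0.4232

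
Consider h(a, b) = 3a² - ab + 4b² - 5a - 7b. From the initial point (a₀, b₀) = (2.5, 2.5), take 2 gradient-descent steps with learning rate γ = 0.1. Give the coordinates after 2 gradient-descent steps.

∇h = (6a - b - 5, -a + 8b - 7)
Step 1: at (2.5, 2.5), ∇h = (7.5, 10.5) → (2.5, 2.5) − 0.1·(7.5, 10.5) = (1.75, 1.45)
Step 2: at (1.75, 1.45), ∇h = (4.05, 2.85) → (1.75, 1.45) − 0.1·(4.05, 2.85) = (1.345, 1.165)

(1.345, 1.165)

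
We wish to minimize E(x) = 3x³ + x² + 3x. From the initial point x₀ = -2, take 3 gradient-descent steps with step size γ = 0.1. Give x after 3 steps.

E′(x) = 9x² + 2x + 3
Step 1: E′(-2) = 35; x₁ = -2 − 0.1·35 = -5.5
Step 2: E′(-5.5) = 264.25; x₂ = -5.5 − 0.1·264.25 = -31.925
Step 3: E′(-31.925) = 9112.000625; x₃ = -31.925 − 0.1·9112.000625 = -943.1250625

-943.1250625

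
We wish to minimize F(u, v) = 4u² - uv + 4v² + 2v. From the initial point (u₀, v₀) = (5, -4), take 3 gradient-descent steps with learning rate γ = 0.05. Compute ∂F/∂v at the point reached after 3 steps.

-5.336

∇F = (8u - v, -u + 8v + 2)
Step 1: at (5, -4), ∇F = (44, -35) → (5, -4) − 0.05·(44, -35) = (2.8, -2.25)
Step 2: at (2.8, -2.25), ∇F = (24.65, -18.8) → (2.8, -2.25) − 0.05·(24.65, -18.8) = (1.5675, -1.31)
Step 3: at (1.5675, -1.31), ∇F = (13.85, -10.0475) → (1.5675, -1.31) − 0.05·(13.85, -10.0475) = (0.875, -0.807625)
∂F/∂v at (0.875, -0.807625) = -5.336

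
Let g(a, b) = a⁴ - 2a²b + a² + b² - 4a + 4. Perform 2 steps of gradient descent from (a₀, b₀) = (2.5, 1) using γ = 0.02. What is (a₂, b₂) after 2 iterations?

∇g = (4a³ - 4ab + 2a - 4, -2a² + 2b)
Step 1: at (2.5, 1), ∇g = (53.5, -10.5) → (2.5, 1) − 0.02·(53.5, -10.5) = (1.43, 1.21)
Step 2: at (1.43, 1.21), ∇g = (3.635628, -1.6698) → (1.43, 1.21) − 0.02·(3.635628, -1.6698) = (1.35728744, 1.243396)

(1.35728744, 1.243396)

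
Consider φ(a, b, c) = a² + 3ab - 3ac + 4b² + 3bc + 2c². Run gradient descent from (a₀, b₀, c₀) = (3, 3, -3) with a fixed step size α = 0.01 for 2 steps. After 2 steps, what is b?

2.5428

∇φ = (2a + 3b - 3c, 3a + 8b + 3c, -3a + 3b + 4c)
(a₁, b₁, c₁) = (3, 3, -3) − 0.01·(24, 24, -12) = (2.76, 2.76, -2.88)
(a₂, b₂, c₂) = (2.76, 2.76, -2.88) − 0.01·(22.44, 21.72, -11.52) = (2.5356, 2.5428, -2.7648)
b = 2.5428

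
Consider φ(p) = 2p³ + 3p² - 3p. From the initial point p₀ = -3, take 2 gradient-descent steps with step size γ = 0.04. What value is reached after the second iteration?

φ′(p) = 6p² + 6p - 3
Step 1: φ′(-3) = 33; p₁ = -3 − 0.04·33 = -4.32
Step 2: φ′(-4.32) = 83.0544; p₂ = -4.32 − 0.04·83.0544 = -7.642176

-7.642176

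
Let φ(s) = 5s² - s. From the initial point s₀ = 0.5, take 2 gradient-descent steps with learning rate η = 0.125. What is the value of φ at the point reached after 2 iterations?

φ′(s) = 10s - 1
s₁ = 0.5 − 0.125·4 = 0
s₂ = 0 − 0.125·(-1) = 0.125
φ(0.125) = -0.046875

-0.046875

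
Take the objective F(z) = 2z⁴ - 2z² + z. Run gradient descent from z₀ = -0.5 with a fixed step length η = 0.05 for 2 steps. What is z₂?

-0.6836

F′(z) = 8z³ - 4z + 1
Step 1: F′(-0.5) = 2; z₁ = -0.5 − 0.05·2 = -0.6
Step 2: F′(-0.6) = 1.672; z₂ = -0.6 − 0.05·1.672 = -0.6836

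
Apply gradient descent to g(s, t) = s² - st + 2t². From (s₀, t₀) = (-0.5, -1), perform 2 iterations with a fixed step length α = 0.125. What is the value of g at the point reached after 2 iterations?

0.28155517578125

∇g = (2s - t, -s + 4t)
Step 1: at (-0.5, -1), ∇g = (0, -3.5) → (-0.5, -1) − 0.125·(0, -3.5) = (-0.5, -0.5625)
Step 2: at (-0.5, -0.5625), ∇g = (-0.4375, -1.75) → (-0.5, -0.5625) − 0.125·(-0.4375, -1.75) = (-0.4453125, -0.34375)
g(-0.4453125, -0.34375) = 0.28155517578125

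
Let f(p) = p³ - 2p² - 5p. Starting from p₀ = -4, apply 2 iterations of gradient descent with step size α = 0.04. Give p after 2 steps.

f′(p) = 3p² - 4p - 5
p₁ = -4 − 0.04·59 = -6.36
p₂ = -6.36 − 0.04·141.7888 = -12.031552

-12.031552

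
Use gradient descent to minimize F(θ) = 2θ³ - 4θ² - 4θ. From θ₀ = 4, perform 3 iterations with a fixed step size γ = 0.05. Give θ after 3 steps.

F′(θ) = 6θ² - 8θ - 4
Step 1: F′(4) = 60; θ₁ = 4 − 0.05·60 = 1
Step 2: F′(1) = -6; θ₂ = 1 − 0.05·(-6) = 1.3
Step 3: F′(1.3) = -4.26; θ₃ = 1.3 − 0.05·(-4.26) = 1.513

1.513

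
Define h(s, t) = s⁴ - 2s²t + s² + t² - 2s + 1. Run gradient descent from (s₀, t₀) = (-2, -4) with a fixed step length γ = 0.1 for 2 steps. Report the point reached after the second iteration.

∇h = (4s³ - 4st + 2s - 2, -2s² + 2t)
Step 1: at (-2, -4), ∇h = (-70, -16) → (-2, -4) − 0.1·(-70, -16) = (5, -2.4)
Step 2: at (5, -2.4), ∇h = (556, -54.8) → (5, -2.4) − 0.1·(556, -54.8) = (-50.6, 3.08)

(-50.6, 3.08)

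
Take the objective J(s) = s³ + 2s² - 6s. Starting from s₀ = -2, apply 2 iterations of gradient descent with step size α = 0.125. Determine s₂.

-1.2734375

J′(s) = 3s² + 4s - 6
s₁ = -2 − 0.125·(-2) = -1.75
s₂ = -1.75 − 0.125·(-3.8125) = -1.2734375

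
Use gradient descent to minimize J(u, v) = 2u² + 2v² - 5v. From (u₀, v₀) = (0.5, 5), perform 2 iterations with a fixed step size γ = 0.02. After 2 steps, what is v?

∇J = (4u, 4v - 5)
(u₁, v₁) = (0.5, 5) − 0.02·(2, 15) = (0.46, 4.7)
(u₂, v₂) = (0.46, 4.7) − 0.02·(1.84, 13.8) = (0.4232, 4.424)
v = 4.424

4.424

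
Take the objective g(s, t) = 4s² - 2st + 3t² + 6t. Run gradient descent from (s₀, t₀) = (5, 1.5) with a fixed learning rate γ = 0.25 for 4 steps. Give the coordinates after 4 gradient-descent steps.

∇g = (8s - 2t, -2s + 6t + 6)
Step 1: at (5, 1.5), ∇g = (37, 5) → (5, 1.5) − 0.25·(37, 5) = (-4.25, 0.25)
Step 2: at (-4.25, 0.25), ∇g = (-34.5, 16) → (-4.25, 0.25) − 0.25·(-34.5, 16) = (4.375, -3.75)
Step 3: at (4.375, -3.75), ∇g = (42.5, -25.25) → (4.375, -3.75) − 0.25·(42.5, -25.25) = (-6.25, 2.5625)
Step 4: at (-6.25, 2.5625), ∇g = (-55.125, 33.875) → (-6.25, 2.5625) − 0.25·(-55.125, 33.875) = (7.53125, -5.90625)

(7.53125, -5.90625)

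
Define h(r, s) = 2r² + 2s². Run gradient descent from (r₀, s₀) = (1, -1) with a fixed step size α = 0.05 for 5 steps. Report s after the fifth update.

-0.32768

∇h = (4r, 4s)
Step 1: at (1, -1), ∇h = (4, -4) → (1, -1) − 0.05·(4, -4) = (0.8, -0.8)
Step 2: at (0.8, -0.8), ∇h = (3.2, -3.2) → (0.8, -0.8) − 0.05·(3.2, -3.2) = (0.64, -0.64)
Step 3: at (0.64, -0.64), ∇h = (2.56, -2.56) → (0.64, -0.64) − 0.05·(2.56, -2.56) = (0.512, -0.512)
Step 4: at (0.512, -0.512), ∇h = (2.048, -2.048) → (0.512, -0.512) − 0.05·(2.048, -2.048) = (0.4096, -0.4096)
Step 5: at (0.4096, -0.4096), ∇h = (1.6384, -1.6384) → (0.4096, -0.4096) − 0.05·(1.6384, -1.6384) = (0.32768, -0.32768)
s = -0.32768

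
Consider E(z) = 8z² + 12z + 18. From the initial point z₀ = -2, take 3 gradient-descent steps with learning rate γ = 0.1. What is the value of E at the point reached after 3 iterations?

E′(z) = 16z + 12
z₁ = -2 − 0.1·(-20) = 0
z₂ = 0 − 0.1·12 = -1.2
z₃ = -1.2 − 0.1·(-7.2) = -0.48
E(-0.48) = 14.0832

14.0832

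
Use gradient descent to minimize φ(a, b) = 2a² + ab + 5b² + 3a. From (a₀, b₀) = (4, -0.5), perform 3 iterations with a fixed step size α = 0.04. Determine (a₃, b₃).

(2.111168, -0.349312)

∇φ = (4a + b + 3, a + 10b)
Step 1: at (4, -0.5), ∇φ = (18.5, -1) → (4, -0.5) − 0.04·(18.5, -1) = (3.26, -0.46)
Step 2: at (3.26, -0.46), ∇φ = (15.58, -1.34) → (3.26, -0.46) − 0.04·(15.58, -1.34) = (2.6368, -0.4064)
Step 3: at (2.6368, -0.4064), ∇φ = (13.1408, -1.4272) → (2.6368, -0.4064) − 0.04·(13.1408, -1.4272) = (2.111168, -0.349312)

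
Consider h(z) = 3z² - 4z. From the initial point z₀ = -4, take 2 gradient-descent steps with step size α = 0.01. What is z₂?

h′(z) = 6z - 4
z₁ = -4 − 0.01·(-28) = -3.72
z₂ = -3.72 − 0.01·(-26.32) = -3.4568

-3.4568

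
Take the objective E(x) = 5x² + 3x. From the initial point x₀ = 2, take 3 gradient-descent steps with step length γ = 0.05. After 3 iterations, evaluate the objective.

-0.03671875

E′(x) = 10x + 3
Step 1: E′(2) = 23; x₁ = 2 − 0.05·23 = 0.85
Step 2: E′(0.85) = 11.5; x₂ = 0.85 − 0.05·11.5 = 0.275
Step 3: E′(0.275) = 5.75; x₃ = 0.275 − 0.05·5.75 = -0.0125
E(-0.0125) = -0.03671875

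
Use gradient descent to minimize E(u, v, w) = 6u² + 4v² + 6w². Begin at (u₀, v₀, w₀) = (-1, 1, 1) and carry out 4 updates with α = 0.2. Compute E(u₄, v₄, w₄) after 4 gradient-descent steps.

177.16187136

∇E = (12u, 8v, 12w)
Step 1: at (-1, 1, 1), ∇E = (-12, 8, 12) → (-1, 1, 1) − 0.2·(-12, 8, 12) = (1.4, -0.6, -1.4)
Step 2: at (1.4, -0.6, -1.4), ∇E = (16.8, -4.8, -16.8) → (1.4, -0.6, -1.4) − 0.2·(16.8, -4.8, -16.8) = (-1.96, 0.36, 1.96)
Step 3: at (-1.96, 0.36, 1.96), ∇E = (-23.52, 2.88, 23.52) → (-1.96, 0.36, 1.96) − 0.2·(-23.52, 2.88, 23.52) = (2.744, -0.216, -2.744)
Step 4: at (2.744, -0.216, -2.744), ∇E = (32.928, -1.728, -32.928) → (2.744, -0.216, -2.744) − 0.2·(32.928, -1.728, -32.928) = (-3.8416, 0.1296, 3.8416)
E(-3.8416, 0.1296, 3.8416) = 177.16187136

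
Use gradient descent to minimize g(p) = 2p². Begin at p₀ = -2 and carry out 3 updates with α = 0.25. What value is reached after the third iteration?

0

g′(p) = 4p
Step 1: g′(-2) = -8; p₁ = -2 − 0.25·(-8) = 0
Step 2: g′(0) = 0; p₂ = 0 − 0.25·0 = 0
Step 3: g′(0) = 0; p₃ = 0 − 0.25·0 = 0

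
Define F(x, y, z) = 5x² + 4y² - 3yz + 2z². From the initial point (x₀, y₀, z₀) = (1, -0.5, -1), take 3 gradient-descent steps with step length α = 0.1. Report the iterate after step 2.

∇F = (10x, 8y - 3z, -3y + 4z)
(x₁, y₁, z₁) = (1, -0.5, -1) − 0.1·(10, -1, -2.5) = (0, -0.4, -0.75)
(x₂, y₂, z₂) = (0, -0.4, -0.75) − 0.1·(0, -0.95, -1.8) = (0, -0.305, -0.57)

(0, -0.305, -0.57)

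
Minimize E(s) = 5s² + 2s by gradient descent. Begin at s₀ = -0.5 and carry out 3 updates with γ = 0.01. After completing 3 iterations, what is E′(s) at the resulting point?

-2.187

E′(s) = 10s + 2
s₁ = -0.5 − 0.01·(-3) = -0.47
s₂ = -0.47 − 0.01·(-2.7) = -0.443
s₃ = -0.443 − 0.01·(-2.43) = -0.4187
E′(s) at (-0.4187) = -2.187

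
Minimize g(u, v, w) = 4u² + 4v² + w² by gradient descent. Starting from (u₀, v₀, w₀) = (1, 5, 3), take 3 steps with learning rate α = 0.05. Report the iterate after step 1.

(0.6, 3, 2.7)

∇g = (8u, 8v, 2w)
Step 1: at (1, 5, 3), ∇g = (8, 40, 6) → (1, 5, 3) − 0.05·(8, 40, 6) = (0.6, 3, 2.7)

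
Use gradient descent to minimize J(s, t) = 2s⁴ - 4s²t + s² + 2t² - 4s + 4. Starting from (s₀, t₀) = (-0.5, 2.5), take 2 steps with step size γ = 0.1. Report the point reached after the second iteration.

∇J = (8s³ - 8st + 2s - 4, -4s² + 4t)
(s₁, t₁) = (-0.5, 2.5) − 0.1·(4, 9) = (-0.9, 1.6)
(s₂, t₂) = (-0.9, 1.6) − 0.1·(-0.112, 3.16) = (-0.8888, 1.284)

(-0.8888, 1.284)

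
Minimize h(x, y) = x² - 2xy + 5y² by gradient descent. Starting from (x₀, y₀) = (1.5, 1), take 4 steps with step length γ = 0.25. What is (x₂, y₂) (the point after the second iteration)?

∇h = (2x - 2y, -2x + 10y)
Step 1: at (1.5, 1), ∇h = (1, 7) → (1.5, 1) − 0.25·(1, 7) = (1.25, -0.75)
Step 2: at (1.25, -0.75), ∇h = (4, -10) → (1.25, -0.75) − 0.25·(4, -10) = (0.25, 1.75)

(0.25, 1.75)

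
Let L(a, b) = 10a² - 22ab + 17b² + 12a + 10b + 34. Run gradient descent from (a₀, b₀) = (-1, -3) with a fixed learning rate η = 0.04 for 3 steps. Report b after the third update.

-0.391744

∇L = (20a - 22b + 12, -22a + 34b + 10)
(a₁, b₁) = (-1, -3) − 0.04·(58, -70) = (-3.32, -0.2)
(a₂, b₂) = (-3.32, -0.2) − 0.04·(-50, 76.24) = (-1.32, -3.2496)
(a₃, b₃) = (-1.32, -3.2496) − 0.04·(57.0912, -71.4464) = (-3.603648, -0.391744)
b = -0.391744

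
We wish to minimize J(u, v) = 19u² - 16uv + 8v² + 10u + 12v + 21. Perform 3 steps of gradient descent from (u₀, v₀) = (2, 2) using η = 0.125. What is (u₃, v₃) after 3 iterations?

∇J = (38u - 16v + 10, -16u + 16v + 12)
Step 1: at (2, 2), ∇J = (54, 12) → (2, 2) − 0.125·(54, 12) = (-4.75, 0.5)
Step 2: at (-4.75, 0.5), ∇J = (-178.5, 96) → (-4.75, 0.5) − 0.125·(-178.5, 96) = (17.5625, -11.5)
Step 3: at (17.5625, -11.5), ∇J = (861.375, -453) → (17.5625, -11.5) − 0.125·(861.375, -453) = (-90.109375, 45.125)

(-90.109375, 45.125)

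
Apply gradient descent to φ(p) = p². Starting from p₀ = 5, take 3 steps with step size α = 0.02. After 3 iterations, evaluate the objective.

19.5689447424

φ′(p) = 2p
Step 1: φ′(5) = 10; p₁ = 5 − 0.02·10 = 4.8
Step 2: φ′(4.8) = 9.6; p₂ = 4.8 − 0.02·9.6 = 4.608
Step 3: φ′(4.608) = 9.216; p₃ = 4.608 − 0.02·9.216 = 4.42368
φ(4.42368) = 19.5689447424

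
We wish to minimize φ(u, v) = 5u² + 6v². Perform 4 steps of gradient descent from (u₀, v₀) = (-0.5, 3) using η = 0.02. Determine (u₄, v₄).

∇φ = (10u, 12v)
(u₁, v₁) = (-0.5, 3) − 0.02·(-5, 36) = (-0.4, 2.28)
(u₂, v₂) = (-0.4, 2.28) − 0.02·(-4, 27.36) = (-0.32, 1.7328)
(u₃, v₃) = (-0.32, 1.7328) − 0.02·(-3.2, 20.7936) = (-0.256, 1.316928)
(u₄, v₄) = (-0.256, 1.316928) − 0.02·(-2.56, 15.803136) = (-0.2048, 1.00086528)

(-0.2048, 1.00086528)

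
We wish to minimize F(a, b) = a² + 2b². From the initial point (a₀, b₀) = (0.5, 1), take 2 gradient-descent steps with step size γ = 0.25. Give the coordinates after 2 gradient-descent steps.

(0.125, 0)

∇F = (2a, 4b)
(a₁, b₁) = (0.5, 1) − 0.25·(1, 4) = (0.25, 0)
(a₂, b₂) = (0.25, 0) − 0.25·(0.5, 0) = (0.125, 0)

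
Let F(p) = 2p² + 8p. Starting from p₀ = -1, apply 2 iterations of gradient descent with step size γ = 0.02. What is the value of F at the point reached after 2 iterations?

-6.56721408

F′(p) = 4p + 8
p₁ = -1 − 0.02·4 = -1.08
p₂ = -1.08 − 0.02·3.68 = -1.1536
F(-1.1536) = -6.56721408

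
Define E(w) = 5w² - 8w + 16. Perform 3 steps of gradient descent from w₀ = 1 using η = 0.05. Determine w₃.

E′(w) = 10w - 8
Step 1: E′(1) = 2; w₁ = 1 − 0.05·2 = 0.9
Step 2: E′(0.9) = 1; w₂ = 0.9 − 0.05·1 = 0.85
Step 3: E′(0.85) = 0.5; w₃ = 0.85 − 0.05·0.5 = 0.825

0.825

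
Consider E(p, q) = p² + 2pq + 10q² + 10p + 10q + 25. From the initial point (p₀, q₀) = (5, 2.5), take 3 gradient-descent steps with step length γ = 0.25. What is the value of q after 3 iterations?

-237.1875

∇E = (2p + 2q + 10, 2p + 20q + 10)
(p₁, q₁) = (5, 2.5) − 0.25·(25, 70) = (-1.25, -15)
(p₂, q₂) = (-1.25, -15) − 0.25·(-22.5, -292.5) = (4.375, 58.125)
(p₃, q₃) = (4.375, 58.125) − 0.25·(135, 1181.25) = (-29.375, -237.1875)
q = -237.1875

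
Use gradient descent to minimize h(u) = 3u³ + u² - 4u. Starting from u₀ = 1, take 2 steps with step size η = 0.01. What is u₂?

h′(u) = 9u² + 2u - 4
Step 1: h′(1) = 7; u₁ = 1 − 0.01·7 = 0.93
Step 2: h′(0.93) = 5.6441; u₂ = 0.93 − 0.01·5.6441 = 0.873559

0.873559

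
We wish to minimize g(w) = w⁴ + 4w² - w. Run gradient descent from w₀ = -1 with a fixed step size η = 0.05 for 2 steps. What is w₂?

-0.151425

g′(w) = 4w³ + 8w - 1
Step 1: g′(-1) = -13; w₁ = -1 − 0.05·(-13) = -0.35
Step 2: g′(-0.35) = -3.9715; w₂ = -0.35 − 0.05·(-3.9715) = -0.151425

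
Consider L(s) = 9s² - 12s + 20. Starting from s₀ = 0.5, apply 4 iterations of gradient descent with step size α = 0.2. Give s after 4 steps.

L′(s) = 18s - 12
Step 1: L′(0.5) = -3; s₁ = 0.5 − 0.2·(-3) = 1.1
Step 2: L′(1.1) = 7.8; s₂ = 1.1 − 0.2·7.8 = -0.46
Step 3: L′(-0.46) = -20.28; s₃ = -0.46 − 0.2·(-20.28) = 3.596
Step 4: L′(3.596) = 52.728; s₄ = 3.596 − 0.2·52.728 = -6.9496

-6.9496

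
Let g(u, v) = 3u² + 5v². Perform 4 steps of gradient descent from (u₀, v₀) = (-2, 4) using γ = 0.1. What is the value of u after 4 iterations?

-0.0512

∇g = (6u, 10v)
Step 1: at (-2, 4), ∇g = (-12, 40) → (-2, 4) − 0.1·(-12, 40) = (-0.8, 0)
Step 2: at (-0.8, 0), ∇g = (-4.8, 0) → (-0.8, 0) − 0.1·(-4.8, 0) = (-0.32, 0)
Step 3: at (-0.32, 0), ∇g = (-1.92, 0) → (-0.32, 0) − 0.1·(-1.92, 0) = (-0.128, 0)
Step 4: at (-0.128, 0), ∇g = (-0.768, 0) → (-0.128, 0) − 0.1·(-0.768, 0) = (-0.0512, 0)
u = -0.0512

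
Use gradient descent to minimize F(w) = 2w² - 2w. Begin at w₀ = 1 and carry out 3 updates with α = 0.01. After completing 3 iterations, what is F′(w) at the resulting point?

1.769472

F′(w) = 4w - 2
Step 1: F′(1) = 2; w₁ = 1 − 0.01·2 = 0.98
Step 2: F′(0.98) = 1.92; w₂ = 0.98 − 0.01·1.92 = 0.9608
Step 3: F′(0.9608) = 1.8432; w₃ = 0.9608 − 0.01·1.8432 = 0.942368
F′(w) at (0.942368) = 1.769472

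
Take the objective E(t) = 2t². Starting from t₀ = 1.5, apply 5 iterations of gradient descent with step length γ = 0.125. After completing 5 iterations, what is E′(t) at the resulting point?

0.1875

E′(t) = 4t
Step 1: E′(1.5) = 6; t₁ = 1.5 − 0.125·6 = 0.75
Step 2: E′(0.75) = 3; t₂ = 0.75 − 0.125·3 = 0.375
Step 3: E′(0.375) = 1.5; t₃ = 0.375 − 0.125·1.5 = 0.1875
Step 4: E′(0.1875) = 0.75; t₄ = 0.1875 − 0.125·0.75 = 0.09375
Step 5: E′(0.09375) = 0.375; t₅ = 0.09375 − 0.125·0.375 = 0.046875
E′(t) at (0.046875) = 0.1875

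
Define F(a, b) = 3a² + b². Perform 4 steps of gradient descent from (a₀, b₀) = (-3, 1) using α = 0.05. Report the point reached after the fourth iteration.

(-0.7203, 0.6561)

∇F = (6a, 2b)
(a₁, b₁) = (-3, 1) − 0.05·(-18, 2) = (-2.1, 0.9)
(a₂, b₂) = (-2.1, 0.9) − 0.05·(-12.6, 1.8) = (-1.47, 0.81)
(a₃, b₃) = (-1.47, 0.81) − 0.05·(-8.82, 1.62) = (-1.029, 0.729)
(a₄, b₄) = (-1.029, 0.729) − 0.05·(-6.174, 1.458) = (-0.7203, 0.6561)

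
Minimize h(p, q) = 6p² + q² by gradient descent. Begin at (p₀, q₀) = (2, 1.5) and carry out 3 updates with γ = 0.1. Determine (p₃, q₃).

∇h = (12p, 2q)
Step 1: at (2, 1.5), ∇h = (24, 3) → (2, 1.5) − 0.1·(24, 3) = (-0.4, 1.2)
Step 2: at (-0.4, 1.2), ∇h = (-4.8, 2.4) → (-0.4, 1.2) − 0.1·(-4.8, 2.4) = (0.08, 0.96)
Step 3: at (0.08, 0.96), ∇h = (0.96, 1.92) → (0.08, 0.96) − 0.1·(0.96, 1.92) = (-0.016, 0.768)

(-0.016, 0.768)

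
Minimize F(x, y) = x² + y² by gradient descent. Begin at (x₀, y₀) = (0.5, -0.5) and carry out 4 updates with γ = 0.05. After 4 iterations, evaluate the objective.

∇F = (2x, 2y)
(x₁, y₁) = (0.5, -0.5) − 0.05·(1, -1) = (0.45, -0.45)
(x₂, y₂) = (0.45, -0.45) − 0.05·(0.9, -0.9) = (0.405, -0.405)
(x₃, y₃) = (0.405, -0.405) − 0.05·(0.81, -0.81) = (0.3645, -0.3645)
(x₄, y₄) = (0.3645, -0.3645) − 0.05·(0.729, -0.729) = (0.32805, -0.32805)
F(0.32805, -0.32805) = 0.215233605

0.215233605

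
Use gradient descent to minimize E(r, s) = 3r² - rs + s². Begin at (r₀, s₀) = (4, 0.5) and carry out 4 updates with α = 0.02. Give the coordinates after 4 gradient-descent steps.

∇E = (6r - s, -r + 2s)
(r₁, s₁) = (4, 0.5) − 0.02·(23.5, -3) = (3.53, 0.56)
(r₂, s₂) = (3.53, 0.56) − 0.02·(20.62, -2.41) = (3.1176, 0.6082)
(r₃, s₃) = (3.1176, 0.6082) − 0.02·(18.0974, -1.9012) = (2.755652, 0.646224)
(r₄, s₄) = (2.755652, 0.646224) − 0.02·(15.887688, -1.463204) = (2.43789824, 0.67548808)

(2.43789824, 0.67548808)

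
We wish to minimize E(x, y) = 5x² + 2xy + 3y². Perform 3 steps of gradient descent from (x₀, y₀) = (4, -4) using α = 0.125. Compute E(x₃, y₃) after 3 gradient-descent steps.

0.1875

∇E = (10x + 2y, 2x + 6y)
(x₁, y₁) = (4, -4) − 0.125·(32, -16) = (0, -2)
(x₂, y₂) = (0, -2) − 0.125·(-4, -12) = (0.5, -0.5)
(x₃, y₃) = (0.5, -0.5) − 0.125·(4, -2) = (0, -0.25)
E(0, -0.25) = 0.1875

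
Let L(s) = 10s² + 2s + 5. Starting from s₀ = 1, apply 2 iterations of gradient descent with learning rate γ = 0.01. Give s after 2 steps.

L′(s) = 20s + 2
s₁ = 1 − 0.01·22 = 0.78
s₂ = 0.78 − 0.01·17.6 = 0.604

0.604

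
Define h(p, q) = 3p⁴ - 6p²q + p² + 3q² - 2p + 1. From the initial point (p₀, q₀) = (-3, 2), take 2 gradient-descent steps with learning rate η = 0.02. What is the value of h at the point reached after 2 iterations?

10.598703955968

∇h = (12p³ - 12pq + 2p - 2, -6p² + 6q)
(p₁, q₁) = (-3, 2) − 0.02·(-260, -42) = (2.2, 2.84)
(p₂, q₂) = (2.2, 2.84) − 0.02·(55.2, -12) = (1.096, 3.08)
h(1.096, 3.08) = 10.598703955968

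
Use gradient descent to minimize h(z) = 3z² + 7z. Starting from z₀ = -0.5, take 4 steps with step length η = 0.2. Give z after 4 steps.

h′(z) = 6z + 7
z₁ = -0.5 − 0.2·4 = -1.3
z₂ = -1.3 − 0.2·(-0.8) = -1.14
z₃ = -1.14 − 0.2·0.16 = -1.172
z₄ = -1.172 − 0.2·(-0.032) = -1.1656

-1.1656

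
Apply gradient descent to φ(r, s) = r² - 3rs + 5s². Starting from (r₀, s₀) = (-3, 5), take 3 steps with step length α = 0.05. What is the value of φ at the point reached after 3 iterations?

∇φ = (2r - 3s, -3r + 10s)
(r₁, s₁) = (-3, 5) − 0.05·(-21, 59) = (-1.95, 2.05)
(r₂, s₂) = (-1.95, 2.05) − 0.05·(-10.05, 26.35) = (-1.4475, 0.7325)
(r₃, s₃) = (-1.4475, 0.7325) − 0.05·(-5.0925, 11.6675) = (-1.192875, 0.149125)
φ(-1.192875, 0.149125) = 2.067804546875

2.067804546875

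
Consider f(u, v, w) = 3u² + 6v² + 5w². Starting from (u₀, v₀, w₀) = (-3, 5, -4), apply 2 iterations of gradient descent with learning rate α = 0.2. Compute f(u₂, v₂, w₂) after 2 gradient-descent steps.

656.2832

∇f = (6u, 12v, 10w)
Step 1: at (-3, 5, -4), ∇f = (-18, 60, -40) → (-3, 5, -4) − 0.2·(-18, 60, -40) = (0.6, -7, 4)
Step 2: at (0.6, -7, 4), ∇f = (3.6, -84, 40) → (0.6, -7, 4) − 0.2·(3.6, -84, 40) = (-0.12, 9.8, -4)
f(-0.12, 9.8, -4) = 656.2832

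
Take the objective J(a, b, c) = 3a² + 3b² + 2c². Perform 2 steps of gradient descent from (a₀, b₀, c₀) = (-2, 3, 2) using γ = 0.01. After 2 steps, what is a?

-1.7672

∇J = (6a, 6b, 4c)
Step 1: at (-2, 3, 2), ∇J = (-12, 18, 8) → (-2, 3, 2) − 0.01·(-12, 18, 8) = (-1.88, 2.82, 1.92)
Step 2: at (-1.88, 2.82, 1.92), ∇J = (-11.28, 16.92, 7.68) → (-1.88, 2.82, 1.92) − 0.01·(-11.28, 16.92, 7.68) = (-1.7672, 2.6508, 1.8432)
a = -1.7672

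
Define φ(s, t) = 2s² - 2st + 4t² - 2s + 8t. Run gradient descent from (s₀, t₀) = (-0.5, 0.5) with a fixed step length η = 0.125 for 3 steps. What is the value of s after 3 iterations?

0.0234375

∇φ = (4s - 2t - 2, -2s + 8t + 8)
(s₁, t₁) = (-0.5, 0.5) − 0.125·(-5, 13) = (0.125, -1.125)
(s₂, t₂) = (0.125, -1.125) − 0.125·(0.75, -1.25) = (0.03125, -0.96875)
(s₃, t₃) = (0.03125, -0.96875) − 0.125·(0.0625, 0.1875) = (0.0234375, -0.9921875)
s = 0.0234375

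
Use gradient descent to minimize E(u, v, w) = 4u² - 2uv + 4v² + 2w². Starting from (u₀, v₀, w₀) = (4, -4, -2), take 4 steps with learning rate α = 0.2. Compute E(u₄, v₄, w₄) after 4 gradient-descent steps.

160.00002048

∇E = (8u - 2v, -2u + 8v, 4w)
Step 1: at (4, -4, -2), ∇E = (40, -40, -8) → (4, -4, -2) − 0.2·(40, -40, -8) = (-4, 4, -0.4)
Step 2: at (-4, 4, -0.4), ∇E = (-40, 40, -1.6) → (-4, 4, -0.4) − 0.2·(-40, 40, -1.6) = (4, -4, -0.08)
Step 3: at (4, -4, -0.08), ∇E = (40, -40, -0.32) → (4, -4, -0.08) − 0.2·(40, -40, -0.32) = (-4, 4, -0.016)
Step 4: at (-4, 4, -0.016), ∇E = (-40, 40, -0.064) → (-4, 4, -0.016) − 0.2·(-40, 40, -0.064) = (4, -4, -0.0032)
E(4, -4, -0.0032) = 160.00002048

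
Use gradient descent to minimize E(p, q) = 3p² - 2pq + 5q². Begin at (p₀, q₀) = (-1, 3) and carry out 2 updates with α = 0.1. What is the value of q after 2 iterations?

0.04

∇E = (6p - 2q, -2p + 10q)
(p₁, q₁) = (-1, 3) − 0.1·(-12, 32) = (0.2, -0.2)
(p₂, q₂) = (0.2, -0.2) − 0.1·(1.6, -2.4) = (0.04, 0.04)
q = 0.04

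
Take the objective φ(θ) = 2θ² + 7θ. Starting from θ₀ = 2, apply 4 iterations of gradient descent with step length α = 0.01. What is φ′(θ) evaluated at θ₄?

12.7401984

φ′(θ) = 4θ + 7
θ₁ = 2 − 0.01·15 = 1.85
θ₂ = 1.85 − 0.01·14.4 = 1.706
θ₃ = 1.706 − 0.01·13.824 = 1.56776
θ₄ = 1.56776 − 0.01·13.27104 = 1.4350496
φ′(θ) at (1.4350496) = 12.7401984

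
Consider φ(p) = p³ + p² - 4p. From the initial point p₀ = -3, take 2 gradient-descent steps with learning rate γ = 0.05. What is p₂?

φ′(p) = 3p² + 2p - 4
Step 1: φ′(-3) = 17; p₁ = -3 − 0.05·17 = -3.85
Step 2: φ′(-3.85) = 32.7675; p₂ = -3.85 − 0.05·32.7675 = -5.488375

-5.488375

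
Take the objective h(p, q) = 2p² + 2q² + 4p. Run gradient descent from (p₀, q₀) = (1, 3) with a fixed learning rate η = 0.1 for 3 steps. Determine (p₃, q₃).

∇h = (4p + 4, 4q)
(p₁, q₁) = (1, 3) − 0.1·(8, 12) = (0.2, 1.8)
(p₂, q₂) = (0.2, 1.8) − 0.1·(4.8, 7.2) = (-0.28, 1.08)
(p₃, q₃) = (-0.28, 1.08) − 0.1·(2.88, 4.32) = (-0.568, 0.648)

(-0.568, 0.648)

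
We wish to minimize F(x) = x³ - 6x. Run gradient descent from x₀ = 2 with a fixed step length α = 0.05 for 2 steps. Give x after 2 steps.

F′(x) = 3x² - 6
x₁ = 2 − 0.05·6 = 1.7
x₂ = 1.7 − 0.05·2.67 = 1.5665

1.5665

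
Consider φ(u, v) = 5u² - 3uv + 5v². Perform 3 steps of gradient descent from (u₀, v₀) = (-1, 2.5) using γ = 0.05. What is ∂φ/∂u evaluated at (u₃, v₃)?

∇φ = (10u - 3v, -3u + 10v)
(u₁, v₁) = (-1, 2.5) − 0.05·(-17.5, 28) = (-0.125, 1.1)
(u₂, v₂) = (-0.125, 1.1) − 0.05·(-4.55, 11.375) = (0.1025, 0.53125)
(u₃, v₃) = (0.1025, 0.53125) − 0.05·(-0.56875, 5.005) = (0.1309375, 0.281)
∂φ/∂u at (0.1309375, 0.281) = 0.466375

0.466375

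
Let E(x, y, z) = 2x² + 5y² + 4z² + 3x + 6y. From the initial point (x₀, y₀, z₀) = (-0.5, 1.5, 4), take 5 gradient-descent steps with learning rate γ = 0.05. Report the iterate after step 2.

∇E = (4x + 3, 10y + 6, 8z)
(x₁, y₁, z₁) = (-0.5, 1.5, 4) − 0.05·(1, 21, 32) = (-0.55, 0.45, 2.4)
(x₂, y₂, z₂) = (-0.55, 0.45, 2.4) − 0.05·(0.8, 10.5, 19.2) = (-0.59, -0.075, 1.44)

(-0.59, -0.075, 1.44)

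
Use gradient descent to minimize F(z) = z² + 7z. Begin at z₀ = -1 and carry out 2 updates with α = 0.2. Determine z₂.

F′(z) = 2z + 7
z₁ = -1 − 0.2·5 = -2
z₂ = -2 − 0.2·3 = -2.6

-2.6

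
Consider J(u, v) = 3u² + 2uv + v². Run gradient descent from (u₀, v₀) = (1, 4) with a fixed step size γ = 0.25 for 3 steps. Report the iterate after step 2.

(0.5, 2)

∇J = (6u + 2v, 2u + 2v)
(u₁, v₁) = (1, 4) − 0.25·(14, 10) = (-2.5, 1.5)
(u₂, v₂) = (-2.5, 1.5) − 0.25·(-12, -2) = (0.5, 2)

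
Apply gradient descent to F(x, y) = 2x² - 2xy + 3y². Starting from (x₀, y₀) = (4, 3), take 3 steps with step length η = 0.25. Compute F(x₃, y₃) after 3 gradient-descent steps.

0.234375

∇F = (4x - 2y, -2x + 6y)
(x₁, y₁) = (4, 3) − 0.25·(10, 10) = (1.5, 0.5)
(x₂, y₂) = (1.5, 0.5) − 0.25·(5, 0) = (0.25, 0.5)
(x₃, y₃) = (0.25, 0.5) − 0.25·(0, 2.5) = (0.25, -0.125)
F(0.25, -0.125) = 0.234375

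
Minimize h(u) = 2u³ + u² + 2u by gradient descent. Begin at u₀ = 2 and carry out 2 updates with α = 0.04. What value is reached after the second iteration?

0.5024

h′(u) = 6u² + 2u + 2
Step 1: h′(2) = 30; u₁ = 2 − 0.04·30 = 0.8
Step 2: h′(0.8) = 7.44; u₂ = 0.8 − 0.04·7.44 = 0.5024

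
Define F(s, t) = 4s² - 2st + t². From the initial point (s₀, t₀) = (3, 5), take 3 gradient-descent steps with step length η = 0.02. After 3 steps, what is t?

∇F = (8s - 2t, -2s + 2t)
(s₁, t₁) = (3, 5) − 0.02·(14, 4) = (2.72, 4.92)
(s₂, t₂) = (2.72, 4.92) − 0.02·(11.92, 4.4) = (2.4816, 4.832)
(s₃, t₃) = (2.4816, 4.832) − 0.02·(10.1888, 4.7008) = (2.277824, 4.737984)
t = 4.737984

4.737984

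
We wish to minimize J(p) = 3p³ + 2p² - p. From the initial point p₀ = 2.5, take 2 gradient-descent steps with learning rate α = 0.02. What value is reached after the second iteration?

0.8623555

J′(p) = 9p² + 4p - 1
Step 1: J′(2.5) = 65.25; p₁ = 2.5 − 0.02·65.25 = 1.195
Step 2: J′(1.195) = 16.632225; p₂ = 1.195 − 0.02·16.632225 = 0.8623555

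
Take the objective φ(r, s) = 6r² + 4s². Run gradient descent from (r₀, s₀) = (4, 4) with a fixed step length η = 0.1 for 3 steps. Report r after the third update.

-0.032

∇φ = (12r, 8s)
(r₁, s₁) = (4, 4) − 0.1·(48, 32) = (-0.8, 0.8)
(r₂, s₂) = (-0.8, 0.8) − 0.1·(-9.6, 6.4) = (0.16, 0.16)
(r₃, s₃) = (0.16, 0.16) − 0.1·(1.92, 1.28) = (-0.032, 0.032)
r = -0.032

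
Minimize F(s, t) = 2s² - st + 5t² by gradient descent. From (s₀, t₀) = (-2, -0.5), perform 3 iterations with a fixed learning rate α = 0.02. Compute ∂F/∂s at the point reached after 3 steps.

∇F = (4s - t, -s + 10t)
(s₁, t₁) = (-2, -0.5) − 0.02·(-7.5, -3) = (-1.85, -0.44)
(s₂, t₂) = (-1.85, -0.44) − 0.02·(-6.96, -2.55) = (-1.7108, -0.389)
(s₃, t₃) = (-1.7108, -0.389) − 0.02·(-6.4542, -2.1792) = (-1.581716, -0.345416)
∂F/∂s at (-1.581716, -0.345416) = -5.981448

-5.981448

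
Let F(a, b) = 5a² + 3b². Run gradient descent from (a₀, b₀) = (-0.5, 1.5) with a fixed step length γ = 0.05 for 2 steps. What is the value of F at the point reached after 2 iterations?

1.6988

∇F = (10a, 6b)
(a₁, b₁) = (-0.5, 1.5) − 0.05·(-5, 9) = (-0.25, 1.05)
(a₂, b₂) = (-0.25, 1.05) − 0.05·(-2.5, 6.3) = (-0.125, 0.735)
F(-0.125, 0.735) = 1.6988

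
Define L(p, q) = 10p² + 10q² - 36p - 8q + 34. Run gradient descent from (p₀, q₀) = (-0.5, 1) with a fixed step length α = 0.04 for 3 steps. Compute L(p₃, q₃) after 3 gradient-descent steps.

∇L = (20p - 36, 20q - 8)
Step 1: at (-0.5, 1), ∇L = (-46, 12) → (-0.5, 1) − 0.04·(-46, 12) = (1.34, 0.52)
Step 2: at (1.34, 0.52), ∇L = (-9.2, 2.4) → (1.34, 0.52) − 0.04·(-9.2, 2.4) = (1.708, 0.424)
Step 3: at (1.708, 0.424), ∇L = (-1.84, 0.48) → (1.708, 0.424) − 0.04·(-1.84, 0.48) = (1.7816, 0.4048)
L(1.7816, 0.4048) = 0.003616

0.003616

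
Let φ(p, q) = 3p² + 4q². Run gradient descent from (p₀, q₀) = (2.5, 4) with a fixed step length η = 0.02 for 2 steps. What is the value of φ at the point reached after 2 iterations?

∇φ = (6p, 8q)
Step 1: at (2.5, 4), ∇φ = (15, 32) → (2.5, 4) − 0.02·(15, 32) = (2.2, 3.36)
Step 2: at (2.2, 3.36), ∇φ = (13.2, 26.88) → (2.2, 3.36) − 0.02·(13.2, 26.88) = (1.936, 2.8224)
φ(1.936, 2.8224) = 43.10805504

43.10805504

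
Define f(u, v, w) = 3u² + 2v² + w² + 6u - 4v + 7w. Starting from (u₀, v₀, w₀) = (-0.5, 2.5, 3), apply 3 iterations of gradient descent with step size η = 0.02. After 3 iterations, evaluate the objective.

18.898417185792

∇f = (6u + 6, 4v - 4, 2w + 7)
(u₁, v₁, w₁) = (-0.5, 2.5, 3) − 0.02·(3, 6, 13) = (-0.56, 2.38, 2.74)
(u₂, v₂, w₂) = (-0.56, 2.38, 2.74) − 0.02·(2.64, 5.52, 12.48) = (-0.6128, 2.2696, 2.4904)
(u₃, v₃, w₃) = (-0.6128, 2.2696, 2.4904) − 0.02·(2.3232, 5.0784, 11.9808) = (-0.659264, 2.168032, 2.250784)
f(-0.659264, 2.168032, 2.250784) = 18.898417185792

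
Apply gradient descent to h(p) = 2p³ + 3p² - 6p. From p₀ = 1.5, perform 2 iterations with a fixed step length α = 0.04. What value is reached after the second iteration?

h′(p) = 6p² + 6p - 6
p₁ = 1.5 − 0.04·16.5 = 0.84
p₂ = 0.84 − 0.04·3.2736 = 0.709056

0.709056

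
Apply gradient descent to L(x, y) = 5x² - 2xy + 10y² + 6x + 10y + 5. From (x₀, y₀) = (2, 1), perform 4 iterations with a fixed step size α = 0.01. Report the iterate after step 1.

(1.76, 0.74)

∇L = (10x - 2y + 6, -2x + 20y + 10)
Step 1: at (2, 1), ∇L = (24, 26) → (2, 1) − 0.01·(24, 26) = (1.76, 0.74)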